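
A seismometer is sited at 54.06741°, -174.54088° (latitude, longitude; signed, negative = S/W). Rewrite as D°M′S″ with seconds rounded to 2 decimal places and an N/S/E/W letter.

Lat: 0.067410 × 60 = 4.04460′ → 4′, remainder × 60 = 2.6760″
Longitude is negative → W; |value| = 174.540880
Longitude: whole degrees 174; 32.45280′ → 32′ and 27.1680″

54°04′2.68″ N, 174°32′27.17″ W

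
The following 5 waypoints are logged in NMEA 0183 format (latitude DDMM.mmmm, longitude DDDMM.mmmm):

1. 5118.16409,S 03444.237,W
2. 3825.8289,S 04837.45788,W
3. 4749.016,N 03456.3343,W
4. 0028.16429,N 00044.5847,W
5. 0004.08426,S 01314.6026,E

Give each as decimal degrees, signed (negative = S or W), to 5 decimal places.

Point 1:
  φ: degrees = first 2 digits = 51, minutes = 18.16409; 51 + 18.16409/60 = 51.302735
  S ⇒ negate
  λ: split at 3 digits → 034° and 44.237′; 34 + 44.237/60 = 34.737283
  W ⇒ negate
Point 2:
  Lat: degrees = first 2 digits = 38, minutes = 25.8289; 38 + 25.8289/60 = 38.430482
  S → negative
  Lon: split at 3 digits → 048° and 37.45788′; 48 + 37.45788/60 = 48.624298
  hemisphere W, so the sign is −
Point 3:
  Lat: degrees = first 2 digits = 47, minutes = 49.016; 47 + 49.016/60 = 47.816933
  N → positive
  λ: split at 3 digits → 034° and 56.3343′; 34 + 56.3343/60 = 34.938905
  W → negative
Point 4:
  Latitude: degrees = first 2 digits = 0, minutes = 28.16429; 0 + 28.16429/60 = 0.469405
  N → positive
  Lon: split at 3 digits → 000° and 44.5847′; 0 + 44.5847/60 = 0.743078
  W → negative
Point 5:
  Latitude: split at 2 digits → 00° and 4.08426′; 0 + 4.08426/60 = 0.068071
  S → negative
  λ: split at 3 digits → 013° and 14.6026′; 13 + 14.6026/60 = 13.243377
  E ⇒ keep positive

1. -51.30273, -34.73728
2. -38.43048, -48.62430
3. 47.81693, -34.93891
4. 0.46940, -0.74308
5. -0.06807, 13.24338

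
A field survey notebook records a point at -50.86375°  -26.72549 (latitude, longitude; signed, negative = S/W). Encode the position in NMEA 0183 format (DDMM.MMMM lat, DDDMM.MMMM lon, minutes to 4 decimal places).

5051.8250,S / 02643.5294,W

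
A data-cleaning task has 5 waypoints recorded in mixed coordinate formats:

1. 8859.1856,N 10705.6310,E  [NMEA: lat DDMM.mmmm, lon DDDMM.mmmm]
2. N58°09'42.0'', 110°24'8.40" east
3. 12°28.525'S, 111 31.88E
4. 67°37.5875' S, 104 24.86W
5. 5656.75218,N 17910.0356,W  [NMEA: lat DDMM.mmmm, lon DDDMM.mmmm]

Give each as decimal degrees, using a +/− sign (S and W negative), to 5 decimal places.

Point 1:
  Lat: split at 2 digits → 88° and 59.1856′; 88 + 59.1856/60 = 88.986427
  N → positive
  Lon: split at 3 digits → 107° and 5.631′; 107 + 5.631/60 = 107.093850
  E ⇒ keep positive
Point 2:
  Latitude: 9′ + 42″ = 9.70000′; 58 + 9.70000/60 = 58.161667
  N ⇒ keep positive
  Longitude: 24′ + 8.4″ = 24.14000′; 110 + 24.14000/60 = 110.402333
  E → positive
Point 3:
  Latitude: 28.525′ = 0.475417°; total 12.475417
  S → negative
  Longitude: 111 + 31.88/60 = 111.531333
  E → positive
Point 4:
  Latitude: 37.5875′ = 0.626458°; total 67.626458
  hemisphere S, so the sign is −
  Longitude: 104 + 24.86/60 = 104.414333
  W ⇒ negate
Point 5:
  Lat: split at 2 digits → 56° and 56.75218′; 56 + 56.75218/60 = 56.945870
  N → positive
  Longitude: split at 3 digits → 179° and 10.0356′; 179 + 10.0356/60 = 179.167260
  hemisphere W, so the sign is −

1. 88.98643, 107.09385
2. 58.16167, 110.40233
3. -12.47542, 111.53133
4. -67.62646, -104.41433
5. 56.94587, -179.16726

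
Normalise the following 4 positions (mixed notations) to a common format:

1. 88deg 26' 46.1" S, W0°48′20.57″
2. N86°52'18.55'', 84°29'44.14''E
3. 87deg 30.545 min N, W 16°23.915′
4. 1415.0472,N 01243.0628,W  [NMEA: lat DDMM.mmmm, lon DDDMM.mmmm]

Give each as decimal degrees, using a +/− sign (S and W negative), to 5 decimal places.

1. -88.44614, -0.80571
2. 86.87182, 84.49559
3. 87.50908, -16.39858
4. 14.25079, -12.71771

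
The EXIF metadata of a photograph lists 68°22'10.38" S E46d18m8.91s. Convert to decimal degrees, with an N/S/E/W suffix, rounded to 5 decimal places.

φ: 22′ + 10.38″ = 22.17300′; 68 + 22.17300/60 = 68.369550
λ: 18′ + 8.91″ = 18.14850′; 46 + 18.14850/60 = 46.302475

68.36955° S, 46.30248° E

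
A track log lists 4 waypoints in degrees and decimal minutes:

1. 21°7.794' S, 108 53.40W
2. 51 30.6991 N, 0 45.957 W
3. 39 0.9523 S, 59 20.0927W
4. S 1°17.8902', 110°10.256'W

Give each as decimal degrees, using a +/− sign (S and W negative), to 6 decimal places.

1. -21.129900, -108.890000
2. 51.511652, -0.765950
3. -39.015872, -59.334878
4. -1.298170, -110.170933

Point 1:
  Latitude: 21 + 7.794/60 = 21.1299000
  hemisphere S, so the sign is −
  λ: 53.4′ = 0.890000°; total 108.8900000
  W ⇒ negate
Point 2:
  Lat: 30.6991′ = 0.511652°; total 51.5116517
  N ⇒ keep positive
  Longitude: 0 + 45.957/60 = 0.7659500
  W → negative
Point 3:
  φ: 39 + 0.9523/60 = 39.0158717
  S → negative
  Longitude: 59 + 20.0927/60 = 59.3348783
  hemisphere W, so the sign is −
Point 4:
  Latitude: 17.8902′ = 0.298170°; total 1.2981700
  S → negative
  Lon: 110 + 10.256/60 = 110.1709333
  W → negative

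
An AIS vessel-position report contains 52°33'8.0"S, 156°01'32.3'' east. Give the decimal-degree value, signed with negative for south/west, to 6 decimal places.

-52.552222, 156.025639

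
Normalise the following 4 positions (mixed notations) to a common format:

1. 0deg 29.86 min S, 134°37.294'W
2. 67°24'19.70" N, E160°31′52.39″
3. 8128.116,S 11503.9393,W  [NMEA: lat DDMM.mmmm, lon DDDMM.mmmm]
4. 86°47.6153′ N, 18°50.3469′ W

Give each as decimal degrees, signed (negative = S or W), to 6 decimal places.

1. -0.497667, -134.621567
2. 67.405472, 160.531219
3. -81.468600, -115.065655
4. 86.793588, -18.839115

Point 1:
  Lat: 0 + 29.86/60 = 0.4976667
  S → negative
  Lon: 134 + 37.294/60 = 134.6215667
  W → negative
Point 2:
  Latitude: 67° + 24/60 + 19.7/3600 = 67 + 0.400000 + 0.005472 = 67.4054722
  N ⇒ keep positive
  Longitude: 160 + 31/60 + 52.39/3600 = 160.5312194
  E ⇒ keep positive
Point 3:
  φ: split at 2 digits → 81° and 28.116′; 81 + 28.116/60 = 81.4686000
  S → negative
  λ: degrees = first 3 digits = 115, minutes = 3.9393; 115 + 3.9393/60 = 115.0656550
  W ⇒ negate
Point 4:
  φ: 86 + 47.6153/60 = 86.7935883
  N → positive
  λ: 18 + 50.3469/60 = 18.8391150
  W → negative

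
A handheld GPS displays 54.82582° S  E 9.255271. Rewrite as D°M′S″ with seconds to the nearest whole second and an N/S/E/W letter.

φ: whole degrees 54; 49.54920′ → 49′ and 32.95″
λ: 0.255271 × 60 = 15.31626′ → 15′, remainder × 60 = 18.98″

54°49′33″ S, 9°15′19″ E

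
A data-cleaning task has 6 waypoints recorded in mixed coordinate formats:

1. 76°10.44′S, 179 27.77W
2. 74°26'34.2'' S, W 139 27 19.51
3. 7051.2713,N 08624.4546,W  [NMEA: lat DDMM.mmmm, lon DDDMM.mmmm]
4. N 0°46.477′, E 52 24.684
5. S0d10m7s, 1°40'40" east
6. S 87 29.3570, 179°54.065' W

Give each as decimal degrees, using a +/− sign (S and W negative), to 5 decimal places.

Point 1:
  Latitude: 10.44′ = 0.174000°; total 76.174000
  S ⇒ negate
  λ: 179 + 27.77/60 = 179.462833
  W ⇒ negate
Point 2:
  Latitude: 26′ + 34.2″ = 26.57000′; 74 + 26.57000/60 = 74.442833
  hemisphere S, so the sign is −
  Longitude: 27′ + 19.51″ = 27.32517′; 139 + 27.32517/60 = 139.455419
  W → negative
Point 3:
  Latitude: split at 2 digits → 70° and 51.2713′; 70 + 51.2713/60 = 70.854522
  N → positive
  Lon: split at 3 digits → 086° and 24.4546′; 86 + 24.4546/60 = 86.407577
  W ⇒ negate
Point 4:
  φ: 46.477′ = 0.774617°; total 0.774617
  N → positive
  Longitude: 52 + 24.684/60 = 52.411400
  E ⇒ keep positive
Point 5:
  φ: 0 + 10/60 + 7/3600 = 0.168611
  S ⇒ negate
  λ: 1° + 40/60 + 40/3600 = 1 + 0.666667 + 0.011111 = 1.677778
  E ⇒ keep positive
Point 6:
  Lat: 29.357′ = 0.489283°; total 87.489283
  hemisphere S, so the sign is −
  Lon: 179 + 54.065/60 = 179.901083
  W ⇒ negate

1. -76.17400, -179.46283
2. -74.44283, -139.45542
3. 70.85452, -86.40758
4. 0.77462, 52.41140
5. -0.16861, 1.67778
6. -87.48928, -179.90108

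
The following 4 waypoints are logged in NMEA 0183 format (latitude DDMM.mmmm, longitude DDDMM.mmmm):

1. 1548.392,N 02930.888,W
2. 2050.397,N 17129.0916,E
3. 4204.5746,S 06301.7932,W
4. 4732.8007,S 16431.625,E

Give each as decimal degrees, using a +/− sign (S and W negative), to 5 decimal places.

1. 15.80653, -29.51480
2. 20.83995, 171.48486
3. -42.07624, -63.02989
4. -47.54668, 164.52708

Point 1:
  Lat: split at 2 digits → 15° and 48.392′; 15 + 48.392/60 = 15.806533
  N ⇒ keep positive
  Longitude: split at 3 digits → 029° and 30.888′; 29 + 30.888/60 = 29.514800
  W ⇒ negate
Point 2:
  φ: split at 2 digits → 20° and 50.397′; 20 + 50.397/60 = 20.839950
  N ⇒ keep positive
  Longitude: degrees = first 3 digits = 171, minutes = 29.0916; 171 + 29.0916/60 = 171.484860
  E ⇒ keep positive
Point 3:
  Latitude: split at 2 digits → 42° and 4.5746′; 42 + 4.5746/60 = 42.076243
  hemisphere S, so the sign is −
  Longitude: split at 3 digits → 063° and 1.7932′; 63 + 1.7932/60 = 63.029887
  W ⇒ negate
Point 4:
  Latitude: degrees = first 2 digits = 47, minutes = 32.8007; 47 + 32.8007/60 = 47.546678
  S ⇒ negate
  Lon: degrees = first 3 digits = 164, minutes = 31.625; 164 + 31.625/60 = 164.527083
  E → positive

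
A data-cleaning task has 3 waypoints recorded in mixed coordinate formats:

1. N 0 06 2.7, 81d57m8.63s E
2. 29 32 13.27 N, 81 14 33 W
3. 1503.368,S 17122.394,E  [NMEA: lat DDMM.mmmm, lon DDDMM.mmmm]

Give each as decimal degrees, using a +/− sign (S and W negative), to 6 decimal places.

1. 0.100750, 81.952397
2. 29.537019, -81.242500
3. -15.056133, 171.373233

Point 1:
  Latitude: 0 + 6/60 + 2.7/3600 = 0.1007500
  N → positive
  λ: 81° + 57/60 + 8.63/3600 = 81 + 0.950000 + 0.002397 = 81.9523972
  E ⇒ keep positive
Point 2:
  Lat: 32′ + 13.27″ = 32.22117′; 29 + 32.22117/60 = 29.5370194
  N ⇒ keep positive
  Longitude: 81° + 14/60 + 33/3600 = 81 + 0.233333 + 0.009167 = 81.2425000
  hemisphere W, so the sign is −
Point 3:
  Latitude: split at 2 digits → 15° and 3.368′; 15 + 3.368/60 = 15.0561333
  S ⇒ negate
  Longitude: degrees = first 3 digits = 171, minutes = 22.394; 171 + 22.394/60 = 171.3732333
  E → positive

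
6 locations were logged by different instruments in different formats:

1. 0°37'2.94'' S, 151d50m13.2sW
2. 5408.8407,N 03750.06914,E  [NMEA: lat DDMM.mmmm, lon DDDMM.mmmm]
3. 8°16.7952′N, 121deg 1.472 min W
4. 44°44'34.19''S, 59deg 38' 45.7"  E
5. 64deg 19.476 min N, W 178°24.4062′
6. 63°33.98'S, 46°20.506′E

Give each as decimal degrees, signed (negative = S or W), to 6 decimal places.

1. -0.617483, -151.837000
2. 54.147345, 37.834486
3. 8.279920, -121.024533
4. -44.742831, 59.646028
5. 64.324600, -178.406770
6. -63.566333, 46.341767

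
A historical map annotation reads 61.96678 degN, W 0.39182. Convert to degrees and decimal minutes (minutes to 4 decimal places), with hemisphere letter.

φ: 61° + 0.966780 × 60 = 61° 58.006800′
Lon: fractional part 0.391820 → 23.509200 minutes

61° 58.0068′ N, 0° 23.5092′ W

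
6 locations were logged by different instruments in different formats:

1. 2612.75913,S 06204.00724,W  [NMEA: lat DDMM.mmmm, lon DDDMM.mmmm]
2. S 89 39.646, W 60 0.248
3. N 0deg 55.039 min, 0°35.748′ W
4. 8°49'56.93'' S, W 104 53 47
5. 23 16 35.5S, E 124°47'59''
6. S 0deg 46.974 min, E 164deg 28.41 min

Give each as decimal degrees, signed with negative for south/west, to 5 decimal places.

Point 1:
  Latitude: degrees = first 2 digits = 26, minutes = 12.75913; 26 + 12.75913/60 = 26.212652
  S ⇒ negate
  Lon: degrees = first 3 digits = 62, minutes = 4.00724; 62 + 4.00724/60 = 62.066787
  W → negative
Point 2:
  φ: 89 + 39.646/60 = 89.660767
  S ⇒ negate
  Lon: 0.248′ = 0.004133°; total 60.004133
  W ⇒ negate
Point 3:
  φ: 55.039′ = 0.917317°; total 0.917317
  N → positive
  λ: 35.748′ = 0.595800°; total 0.595800
  hemisphere W, so the sign is −
Point 4:
  φ: 8° + 49/60 + 56.93/3600 = 8 + 0.816667 + 0.015814 = 8.832481
  S → negative
  λ: 104 + 53/60 + 47/3600 = 104.896389
  W → negative
Point 5:
  φ: 16′ + 35.5″ = 16.59167′; 23 + 16.59167/60 = 23.276528
  hemisphere S, so the sign is −
  λ: 124 + 47/60 + 59/3600 = 124.799722
  E ⇒ keep positive
Point 6:
  Latitude: 0 + 46.974/60 = 0.782900
  hemisphere S, so the sign is −
  Lon: 164 + 28.41/60 = 164.473500
  E ⇒ keep positive

1. -26.21265, -62.06679
2. -89.66077, -60.00413
3. 0.91732, -0.59580
4. -8.83248, -104.89639
5. -23.27653, 124.79972
6. -0.78290, 164.47350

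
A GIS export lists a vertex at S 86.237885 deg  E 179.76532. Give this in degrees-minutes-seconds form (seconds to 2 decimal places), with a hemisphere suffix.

86°14′16.39″ S, 179°45′55.15″ E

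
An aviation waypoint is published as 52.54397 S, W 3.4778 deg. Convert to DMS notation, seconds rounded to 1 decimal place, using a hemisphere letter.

52°32′38.3″ S, 3°28′40.1″ W

Lat: 0.543970 × 60 = 32.63820′ → 32′, remainder × 60 = 38.292″
Longitude: whole degrees 3; 28.66800′ → 28′ and 40.080″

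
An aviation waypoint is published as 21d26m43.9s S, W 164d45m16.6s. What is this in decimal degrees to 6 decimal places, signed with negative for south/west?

-21.445528, -164.754611

Latitude: 21° + 26/60 + 43.9/3600 = 21 + 0.433333 + 0.012194 = 21.4455278
S → negative
λ: 164 + 45/60 + 16.6/3600 = 164.7546111
W ⇒ negate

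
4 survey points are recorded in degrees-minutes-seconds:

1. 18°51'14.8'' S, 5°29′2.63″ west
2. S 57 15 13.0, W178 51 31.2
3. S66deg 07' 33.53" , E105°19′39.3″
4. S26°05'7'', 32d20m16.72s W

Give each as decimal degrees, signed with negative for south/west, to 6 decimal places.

1. -18.854111, -5.484064
2. -57.253611, -178.858667
3. -66.125981, 105.327583
4. -26.085278, -32.337978

Point 1:
  Lat: 18 + 51/60 + 14.8/3600 = 18.8541111
  S → negative
  λ: 5 + 29/60 + 2.63/3600 = 5.4840639
  W → negative
Point 2:
  Lat: 15′ + 13″ = 15.21667′; 57 + 15.21667/60 = 57.2536111
  hemisphere S, so the sign is −
  Longitude: 178° + 51/60 + 31.2/3600 = 178 + 0.850000 + 0.008667 = 178.8586667
  W ⇒ negate
Point 3:
  φ: 66 + 7/60 + 33.53/3600 = 66.1259806
  S → negative
  Longitude: 19′ + 39.3″ = 19.65500′; 105 + 19.65500/60 = 105.3275833
  E → positive
Point 4:
  Latitude: 5′ + 7″ = 5.11667′; 26 + 5.11667/60 = 26.0852778
  S ⇒ negate
  Lon: 20′ + 16.72″ = 20.27867′; 32 + 20.27867/60 = 32.3379778
  W → negative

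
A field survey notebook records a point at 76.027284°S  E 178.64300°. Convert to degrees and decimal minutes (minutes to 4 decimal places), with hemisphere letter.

76° 1.6370′ S, 178° 38.5800′ E

Lat: fractional part 0.027284 → 1.637040 minutes
Lon: minutes = (178.643000 − 178) × 60 = 38.580000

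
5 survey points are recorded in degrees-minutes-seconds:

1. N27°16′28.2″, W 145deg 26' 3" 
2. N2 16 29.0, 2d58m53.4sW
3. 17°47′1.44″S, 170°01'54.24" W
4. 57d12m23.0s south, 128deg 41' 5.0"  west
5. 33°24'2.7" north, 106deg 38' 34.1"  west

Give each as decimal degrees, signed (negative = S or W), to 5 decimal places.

Point 1:
  φ: 27° + 16/60 + 28.2/3600 = 27 + 0.266667 + 0.007833 = 27.274500
  N ⇒ keep positive
  λ: 145° + 26/60 + 3/3600 = 145 + 0.433333 + 0.000833 = 145.434167
  W → negative
Point 2:
  Lat: 2 + 16/60 + 29/3600 = 2.274722
  N ⇒ keep positive
  Lon: 58′ + 53.4″ = 58.89000′; 2 + 58.89000/60 = 2.981500
  W → negative
Point 3:
  Lat: 17 + 47/60 + 1.44/3600 = 17.783733
  S ⇒ negate
  λ: 1′ + 54.24″ = 1.90400′; 170 + 1.90400/60 = 170.031733
  W → negative
Point 4:
  φ: 57° + 12/60 + 23/3600 = 57 + 0.200000 + 0.006389 = 57.206389
  S ⇒ negate
  Lon: 128° + 41/60 + 5/3600 = 128 + 0.683333 + 0.001389 = 128.684722
  W ⇒ negate
Point 5:
  φ: 33° + 24/60 + 2.7/3600 = 33 + 0.400000 + 0.000750 = 33.400750
  N → positive
  Longitude: 106 + 38/60 + 34.1/3600 = 106.642806
  W ⇒ negate

1. 27.27450, -145.43417
2. 2.27472, -2.98150
3. -17.78373, -170.03173
4. -57.20639, -128.68472
5. 33.40075, -106.64281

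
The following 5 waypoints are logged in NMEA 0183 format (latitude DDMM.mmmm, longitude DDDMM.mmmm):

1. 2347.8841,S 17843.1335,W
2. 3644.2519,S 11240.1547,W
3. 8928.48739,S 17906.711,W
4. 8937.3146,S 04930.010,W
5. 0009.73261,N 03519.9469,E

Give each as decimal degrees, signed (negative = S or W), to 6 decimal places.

Point 1:
  Latitude: split at 2 digits → 23° and 47.8841′; 23 + 47.8841/60 = 23.7980683
  hemisphere S, so the sign is −
  Longitude: split at 3 digits → 178° and 43.1335′; 178 + 43.1335/60 = 178.7188917
  hemisphere W, so the sign is −
Point 2:
  Latitude: degrees = first 2 digits = 36, minutes = 44.2519; 36 + 44.2519/60 = 36.7375317
  S → negative
  Longitude: split at 3 digits → 112° and 40.1547′; 112 + 40.1547/60 = 112.6692450
  W → negative
Point 3:
  Latitude: degrees = first 2 digits = 89, minutes = 28.48739; 89 + 28.48739/60 = 89.4747898
  S ⇒ negate
  λ: split at 3 digits → 179° and 6.711′; 179 + 6.711/60 = 179.1118500
  hemisphere W, so the sign is −
Point 4:
  φ: split at 2 digits → 89° and 37.3146′; 89 + 37.3146/60 = 89.6219100
  S ⇒ negate
  Lon: split at 3 digits → 049° and 30.01′; 49 + 30.01/60 = 49.5001667
  W ⇒ negate
Point 5:
  Lat: degrees = first 2 digits = 0, minutes = 9.73261; 0 + 9.73261/60 = 0.1622102
  N → positive
  Lon: degrees = first 3 digits = 35, minutes = 19.9469; 35 + 19.9469/60 = 35.3324483
  E ⇒ keep positive

1. -23.798068, -178.718892
2. -36.737532, -112.669245
3. -89.474790, -179.111850
4. -89.621910, -49.500167
5. 0.162210, 35.332448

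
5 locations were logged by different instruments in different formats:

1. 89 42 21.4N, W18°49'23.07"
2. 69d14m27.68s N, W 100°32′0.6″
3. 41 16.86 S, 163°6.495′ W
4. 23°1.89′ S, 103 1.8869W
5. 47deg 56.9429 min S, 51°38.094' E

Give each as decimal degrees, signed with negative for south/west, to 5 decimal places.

1. 89.70594, -18.82308
2. 69.24102, -100.53350
3. -41.28100, -163.10825
4. -23.03150, -103.03145
5. -47.94905, 51.63490

Point 1:
  Latitude: 42′ + 21.4″ = 42.35667′; 89 + 42.35667/60 = 89.705944
  N → positive
  Lon: 18° + 49/60 + 23.07/3600 = 18 + 0.816667 + 0.006408 = 18.823075
  W → negative
Point 2:
  Lat: 69° + 14/60 + 27.68/3600 = 69 + 0.233333 + 0.007689 = 69.241022
  N ⇒ keep positive
  Longitude: 32′ + 0.6″ = 32.01000′; 100 + 32.01000/60 = 100.533500
  hemisphere W, so the sign is −
Point 3:
  Latitude: 16.86′ = 0.281000°; total 41.281000
  hemisphere S, so the sign is −
  Lon: 6.495′ = 0.108250°; total 163.108250
  W ⇒ negate
Point 4:
  Lat: 1.89′ = 0.031500°; total 23.031500
  S → negative
  λ: 1.8869′ = 0.031448°; total 103.031448
  hemisphere W, so the sign is −
Point 5:
  Latitude: 56.9429′ = 0.949048°; total 47.949048
  S → negative
  Longitude: 38.094′ = 0.634900°; total 51.634900
  E → positive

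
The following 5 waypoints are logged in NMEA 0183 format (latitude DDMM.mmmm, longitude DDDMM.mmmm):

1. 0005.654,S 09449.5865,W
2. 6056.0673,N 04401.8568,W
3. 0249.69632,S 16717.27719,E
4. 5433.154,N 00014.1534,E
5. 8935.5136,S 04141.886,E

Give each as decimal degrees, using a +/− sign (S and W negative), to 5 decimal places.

1. -0.09423, -94.82644
2. 60.93446, -44.03095
3. -2.82827, 167.28795
4. 54.55257, 0.23589
5. -89.59189, 41.69810

Point 1:
  Latitude: degrees = first 2 digits = 0, minutes = 5.654; 0 + 5.654/60 = 0.094233
  hemisphere S, so the sign is −
  Lon: split at 3 digits → 094° and 49.5865′; 94 + 49.5865/60 = 94.826442
  hemisphere W, so the sign is −
Point 2:
  Lat: degrees = first 2 digits = 60, minutes = 56.0673; 60 + 56.0673/60 = 60.934455
  N ⇒ keep positive
  Lon: split at 3 digits → 044° and 1.8568′; 44 + 1.8568/60 = 44.030947
  W → negative
Point 3:
  Latitude: split at 2 digits → 02° and 49.69632′; 2 + 49.69632/60 = 2.828272
  S ⇒ negate
  Longitude: split at 3 digits → 167° and 17.27719′; 167 + 17.27719/60 = 167.287953
  E → positive
Point 4:
  Latitude: split at 2 digits → 54° and 33.154′; 54 + 33.154/60 = 54.552567
  N ⇒ keep positive
  λ: degrees = first 3 digits = 0, minutes = 14.1534; 0 + 14.1534/60 = 0.235890
  E → positive
Point 5:
  Latitude: degrees = first 2 digits = 89, minutes = 35.5136; 89 + 35.5136/60 = 89.591893
  S ⇒ negate
  λ: degrees = first 3 digits = 41, minutes = 41.886; 41 + 41.886/60 = 41.698100
  E → positive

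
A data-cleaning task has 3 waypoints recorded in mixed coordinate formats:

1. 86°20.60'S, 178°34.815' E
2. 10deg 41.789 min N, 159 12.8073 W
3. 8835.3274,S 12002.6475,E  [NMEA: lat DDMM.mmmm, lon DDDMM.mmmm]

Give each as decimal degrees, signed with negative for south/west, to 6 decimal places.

1. -86.343333, 178.580250
2. 10.696483, -159.213455
3. -88.588790, 120.044125

Point 1:
  Latitude: 86 + 20.6/60 = 86.3433333
  S → negative
  Lon: 178 + 34.815/60 = 178.5802500
  E → positive
Point 2:
  Latitude: 41.789′ = 0.696483°; total 10.6964833
  N ⇒ keep positive
  Lon: 159 + 12.8073/60 = 159.2134550
  W → negative
Point 3:
  Latitude: degrees = first 2 digits = 88, minutes = 35.3274; 88 + 35.3274/60 = 88.5887900
  S → negative
  λ: degrees = first 3 digits = 120, minutes = 2.6475; 120 + 2.6475/60 = 120.0441250
  E ⇒ keep positive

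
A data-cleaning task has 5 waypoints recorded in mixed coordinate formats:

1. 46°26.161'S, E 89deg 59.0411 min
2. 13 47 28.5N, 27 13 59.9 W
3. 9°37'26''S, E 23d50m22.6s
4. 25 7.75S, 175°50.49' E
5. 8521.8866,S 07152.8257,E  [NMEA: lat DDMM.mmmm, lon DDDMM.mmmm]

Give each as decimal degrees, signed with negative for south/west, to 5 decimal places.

1. -46.43602, 89.98402
2. 13.79125, -27.23331
3. -9.62389, 23.83961
4. -25.12917, 175.84150
5. -85.36478, 71.88043

Point 1:
  φ: 46 + 26.161/60 = 46.436017
  S → negative
  Lon: 89 + 59.0411/60 = 89.984018
  E → positive
Point 2:
  Latitude: 47′ + 28.5″ = 47.47500′; 13 + 47.47500/60 = 13.791250
  N ⇒ keep positive
  Lon: 27° + 13/60 + 59.9/3600 = 27 + 0.216667 + 0.016639 = 27.233306
  hemisphere W, so the sign is −
Point 3:
  Lat: 9 + 37/60 + 26/3600 = 9.623889
  S → negative
  Longitude: 50′ + 22.6″ = 50.37667′; 23 + 50.37667/60 = 23.839611
  E ⇒ keep positive
Point 4:
  Latitude: 7.75′ = 0.129167°; total 25.129167
  hemisphere S, so the sign is −
  Longitude: 50.49′ = 0.841500°; total 175.841500
  E → positive
Point 5:
  Latitude: degrees = first 2 digits = 85, minutes = 21.8866; 85 + 21.8866/60 = 85.364777
  hemisphere S, so the sign is −
  Longitude: degrees = first 3 digits = 71, minutes = 52.8257; 71 + 52.8257/60 = 71.880428
  E ⇒ keep positive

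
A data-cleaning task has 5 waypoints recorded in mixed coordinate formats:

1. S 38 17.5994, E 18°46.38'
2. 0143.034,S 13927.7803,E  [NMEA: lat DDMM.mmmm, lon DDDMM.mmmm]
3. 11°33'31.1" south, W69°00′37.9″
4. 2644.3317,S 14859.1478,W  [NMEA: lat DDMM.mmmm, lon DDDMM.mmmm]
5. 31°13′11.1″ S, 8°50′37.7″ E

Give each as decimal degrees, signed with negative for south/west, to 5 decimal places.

Point 1:
  Lat: 17.5994′ = 0.293323°; total 38.293323
  hemisphere S, so the sign is −
  Longitude: 46.38′ = 0.773000°; total 18.773000
  E → positive
Point 2:
  φ: degrees = first 2 digits = 1, minutes = 43.034; 1 + 43.034/60 = 1.717233
  S → negative
  Longitude: degrees = first 3 digits = 139, minutes = 27.7803; 139 + 27.7803/60 = 139.463005
  E ⇒ keep positive
Point 3:
  Lat: 11 + 33/60 + 31.1/3600 = 11.558639
  S → negative
  Lon: 69 + 0/60 + 37.9/3600 = 69.010528
  W ⇒ negate
Point 4:
  Latitude: split at 2 digits → 26° and 44.3317′; 26 + 44.3317/60 = 26.738862
  S → negative
  λ: degrees = first 3 digits = 148, minutes = 59.1478; 148 + 59.1478/60 = 148.985797
  W → negative
Point 5:
  φ: 31 + 13/60 + 11.1/3600 = 31.219750
  S ⇒ negate
  λ: 8 + 50/60 + 37.7/3600 = 8.843806
  E → positive

1. -38.29332, 18.77300
2. -1.71723, 139.46301
3. -11.55864, -69.01053
4. -26.73886, -148.98580
5. -31.21975, 8.84381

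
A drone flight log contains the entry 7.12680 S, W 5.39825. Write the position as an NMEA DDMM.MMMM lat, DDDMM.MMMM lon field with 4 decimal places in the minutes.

0707.6080,S / 00523.8950,W

Latitude: minutes = (7.126800 − 7) × 60 = 7.608000
λ: fractional part 0.398250 → 23.895000 minutes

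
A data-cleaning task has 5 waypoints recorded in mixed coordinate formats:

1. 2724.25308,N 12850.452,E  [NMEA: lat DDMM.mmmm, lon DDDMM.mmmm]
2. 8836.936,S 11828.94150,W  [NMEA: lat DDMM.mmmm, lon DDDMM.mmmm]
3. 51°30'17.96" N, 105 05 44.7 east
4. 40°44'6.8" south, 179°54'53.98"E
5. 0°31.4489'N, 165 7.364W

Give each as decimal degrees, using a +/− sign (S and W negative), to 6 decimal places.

1. 27.404218, 128.840867
2. -88.615600, -118.482358
3. 51.504989, 105.095750
4. -40.735222, 179.914994
5. 0.524148, -165.122733

Point 1:
  Lat: split at 2 digits → 27° and 24.25308′; 27 + 24.25308/60 = 27.4042180
  N ⇒ keep positive
  λ: split at 3 digits → 128° and 50.452′; 128 + 50.452/60 = 128.8408667
  E → positive
Point 2:
  Latitude: degrees = first 2 digits = 88, minutes = 36.936; 88 + 36.936/60 = 88.6156000
  S ⇒ negate
  Lon: degrees = first 3 digits = 118, minutes = 28.9415; 118 + 28.9415/60 = 118.4823583
  W → negative
Point 3:
  Latitude: 51 + 30/60 + 17.96/3600 = 51.5049889
  N ⇒ keep positive
  Lon: 105 + 5/60 + 44.7/3600 = 105.0957500
  E ⇒ keep positive
Point 4:
  Latitude: 40 + 44/60 + 6.8/3600 = 40.7352222
  S → negative
  λ: 179° + 54/60 + 53.98/3600 = 179 + 0.900000 + 0.014994 = 179.9149944
  E → positive
Point 5:
  φ: 31.4489′ = 0.524148°; total 0.5241483
  N ⇒ keep positive
  Longitude: 165 + 7.364/60 = 165.1227333
  hemisphere W, so the sign is −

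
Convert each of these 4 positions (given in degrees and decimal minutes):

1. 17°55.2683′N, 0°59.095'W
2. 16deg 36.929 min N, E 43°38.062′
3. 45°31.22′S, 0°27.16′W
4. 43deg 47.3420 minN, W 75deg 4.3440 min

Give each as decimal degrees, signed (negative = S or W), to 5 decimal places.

1. 17.92114, -0.98492
2. 16.61548, 43.63437
3. -45.52033, -0.45267
4. 43.78903, -75.07240

Point 1:
  φ: 17 + 55.2683/60 = 17.921138
  N → positive
  λ: 59.095′ = 0.984917°; total 0.984917
  W → negative
Point 2:
  φ: 36.929′ = 0.615483°; total 16.615483
  N → positive
  λ: 43 + 38.062/60 = 43.634367
  E ⇒ keep positive
Point 3:
  φ: 31.22′ = 0.520333°; total 45.520333
  S ⇒ negate
  Lon: 0 + 27.16/60 = 0.452667
  W → negative
Point 4:
  Lat: 43 + 47.342/60 = 43.789033
  N ⇒ keep positive
  Lon: 75 + 4.344/60 = 75.072400
  W → negative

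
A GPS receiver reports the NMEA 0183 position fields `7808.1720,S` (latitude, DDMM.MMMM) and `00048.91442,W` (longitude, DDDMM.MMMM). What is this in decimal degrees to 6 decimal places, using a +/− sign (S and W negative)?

Latitude: degrees = first 2 digits = 78, minutes = 8.172; 78 + 8.172/60 = 78.1362000
hemisphere S, so the sign is −
Longitude: degrees = first 3 digits = 0, minutes = 48.91442; 0 + 48.91442/60 = 0.8152403
hemisphere W, so the sign is −

-78.136200, -0.815240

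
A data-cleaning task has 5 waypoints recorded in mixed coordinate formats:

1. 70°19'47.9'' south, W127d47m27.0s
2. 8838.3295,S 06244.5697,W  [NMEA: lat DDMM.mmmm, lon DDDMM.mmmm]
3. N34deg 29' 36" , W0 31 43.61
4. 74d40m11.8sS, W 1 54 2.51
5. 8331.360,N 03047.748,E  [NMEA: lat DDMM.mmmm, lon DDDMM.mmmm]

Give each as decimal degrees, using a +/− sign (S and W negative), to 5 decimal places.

1. -70.32997, -127.79083
2. -88.63883, -62.74283
3. 34.49333, -0.52878
4. -74.66994, -1.90070
5. 83.52267, 30.79580

Point 1:
  φ: 70 + 19/60 + 47.9/3600 = 70.329972
  S → negative
  Longitude: 127° + 47/60 + 27/3600 = 127 + 0.783333 + 0.007500 = 127.790833
  W ⇒ negate
Point 2:
  Latitude: degrees = first 2 digits = 88, minutes = 38.3295; 88 + 38.3295/60 = 88.638825
  S ⇒ negate
  λ: degrees = first 3 digits = 62, minutes = 44.5697; 62 + 44.5697/60 = 62.742828
  hemisphere W, so the sign is −
Point 3:
  φ: 29′ + 36″ = 29.60000′; 34 + 29.60000/60 = 34.493333
  N → positive
  Lon: 31′ + 43.61″ = 31.72683′; 0 + 31.72683/60 = 0.528781
  W ⇒ negate
Point 4:
  Latitude: 74° + 40/60 + 11.8/3600 = 74 + 0.666667 + 0.003278 = 74.669944
  S → negative
  Lon: 54′ + 2.51″ = 54.04183′; 1 + 54.04183/60 = 1.900697
  hemisphere W, so the sign is −
Point 5:
  φ: degrees = first 2 digits = 83, minutes = 31.36; 83 + 31.36/60 = 83.522667
  N ⇒ keep positive
  Lon: split at 3 digits → 030° and 47.748′; 30 + 47.748/60 = 30.795800
  E ⇒ keep positive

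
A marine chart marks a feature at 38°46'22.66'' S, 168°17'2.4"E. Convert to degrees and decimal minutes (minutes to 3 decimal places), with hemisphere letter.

Lat: seconds/60 = 0.37767; minutes = 46 + 0.37767 = 46.37767
Lon: seconds/60 = 0.04000; minutes = 17 + 0.04000 = 17.04000

38° 46.378′ S, 168° 17.040′ E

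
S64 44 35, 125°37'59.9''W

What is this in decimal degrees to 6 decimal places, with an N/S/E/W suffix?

Lat: 64° + 44/60 + 35/3600 = 64 + 0.733333 + 0.009722 = 64.7430556
Lon: 37′ + 59.9″ = 37.99833′; 125 + 37.99833/60 = 125.6333056

64.743056° S, 125.633306° W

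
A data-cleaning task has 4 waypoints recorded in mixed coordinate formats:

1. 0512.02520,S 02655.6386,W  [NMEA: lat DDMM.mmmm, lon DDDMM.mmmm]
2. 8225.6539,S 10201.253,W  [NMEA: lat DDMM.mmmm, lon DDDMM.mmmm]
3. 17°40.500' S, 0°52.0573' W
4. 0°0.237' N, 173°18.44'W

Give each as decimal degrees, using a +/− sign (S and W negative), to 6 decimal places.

Point 1:
  φ: degrees = first 2 digits = 5, minutes = 12.0252; 5 + 12.0252/60 = 5.2004200
  S ⇒ negate
  λ: split at 3 digits → 026° and 55.6386′; 26 + 55.6386/60 = 26.9273100
  W ⇒ negate
Point 2:
  φ: degrees = first 2 digits = 82, minutes = 25.6539; 82 + 25.6539/60 = 82.4275650
  S ⇒ negate
  λ: degrees = first 3 digits = 102, minutes = 1.253; 102 + 1.253/60 = 102.0208833
  hemisphere W, so the sign is −
Point 3:
  φ: 17 + 40.5/60 = 17.6750000
  S ⇒ negate
  Longitude: 52.0573′ = 0.867622°; total 0.8676217
  W → negative
Point 4:
  Latitude: 0.237′ = 0.003950°; total 0.0039500
  N ⇒ keep positive
  Lon: 18.44′ = 0.307333°; total 173.3073333
  hemisphere W, so the sign is −

1. -5.200420, -26.927310
2. -82.427565, -102.020883
3. -17.675000, -0.867622
4. 0.003950, -173.307333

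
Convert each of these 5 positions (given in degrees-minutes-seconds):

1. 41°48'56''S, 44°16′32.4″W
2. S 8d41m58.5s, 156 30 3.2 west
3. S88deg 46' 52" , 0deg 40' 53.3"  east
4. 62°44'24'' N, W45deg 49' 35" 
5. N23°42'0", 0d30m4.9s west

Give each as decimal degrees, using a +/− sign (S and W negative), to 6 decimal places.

1. -41.815556, -44.275667
2. -8.699583, -156.500889
3. -88.781111, 0.681472
4. 62.740000, -45.826389
5. 23.700000, -0.501361

Point 1:
  Latitude: 41° + 48/60 + 56/3600 = 41 + 0.800000 + 0.015556 = 41.8155556
  hemisphere S, so the sign is −
  Lon: 16′ + 32.4″ = 16.54000′; 44 + 16.54000/60 = 44.2756667
  W ⇒ negate
Point 2:
  φ: 41′ + 58.5″ = 41.97500′; 8 + 41.97500/60 = 8.6995833
  S ⇒ negate
  Longitude: 30′ + 3.2″ = 30.05333′; 156 + 30.05333/60 = 156.5008889
  hemisphere W, so the sign is −
Point 3:
  φ: 46′ + 52″ = 46.86667′; 88 + 46.86667/60 = 88.7811111
  S ⇒ negate
  Lon: 40′ + 53.3″ = 40.88833′; 0 + 40.88833/60 = 0.6814722
  E ⇒ keep positive
Point 4:
  Lat: 44′ + 24″ = 44.40000′; 62 + 44.40000/60 = 62.7400000
  N → positive
  Longitude: 45 + 49/60 + 35/3600 = 45.8263889
  hemisphere W, so the sign is −
Point 5:
  φ: 42′ + 0″ = 42.00000′; 23 + 42.00000/60 = 23.7000000
  N → positive
  λ: 0° + 30/60 + 4.9/3600 = 0 + 0.500000 + 0.001361 = 0.5013611
  W → negative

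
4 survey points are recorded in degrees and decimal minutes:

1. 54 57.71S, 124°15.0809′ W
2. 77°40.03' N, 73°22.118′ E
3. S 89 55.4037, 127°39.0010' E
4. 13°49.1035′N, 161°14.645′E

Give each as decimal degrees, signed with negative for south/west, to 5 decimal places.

1. -54.96183, -124.25135
2. 77.66717, 73.36863
3. -89.92340, 127.65002
4. 13.81839, 161.24408

Point 1:
  Lat: 57.71′ = 0.961833°; total 54.961833
  hemisphere S, so the sign is −
  Longitude: 15.0809′ = 0.251348°; total 124.251348
  W ⇒ negate
Point 2:
  φ: 77 + 40.03/60 = 77.667167
  N → positive
  Lon: 73 + 22.118/60 = 73.368633
  E ⇒ keep positive
Point 3:
  Lat: 89 + 55.4037/60 = 89.923395
  hemisphere S, so the sign is −
  Lon: 39.001′ = 0.650017°; total 127.650017
  E ⇒ keep positive
Point 4:
  φ: 13 + 49.1035/60 = 13.818392
  N → positive
  λ: 14.645′ = 0.244083°; total 161.244083
  E ⇒ keep positive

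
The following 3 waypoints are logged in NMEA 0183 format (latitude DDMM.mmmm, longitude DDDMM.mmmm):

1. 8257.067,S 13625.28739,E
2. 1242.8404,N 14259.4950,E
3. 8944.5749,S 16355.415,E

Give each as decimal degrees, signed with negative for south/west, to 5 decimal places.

1. -82.95112, 136.42146
2. 12.71401, 142.99158
3. -89.74292, 163.92358

Point 1:
  Latitude: split at 2 digits → 82° and 57.067′; 82 + 57.067/60 = 82.951117
  hemisphere S, so the sign is −
  Lon: degrees = first 3 digits = 136, minutes = 25.28739; 136 + 25.28739/60 = 136.421457
  E ⇒ keep positive
Point 2:
  φ: degrees = first 2 digits = 12, minutes = 42.8404; 12 + 42.8404/60 = 12.714007
  N ⇒ keep positive
  λ: split at 3 digits → 142° and 59.495′; 142 + 59.495/60 = 142.991583
  E → positive
Point 3:
  Latitude: split at 2 digits → 89° and 44.5749′; 89 + 44.5749/60 = 89.742915
  S → negative
  Longitude: degrees = first 3 digits = 163, minutes = 55.415; 163 + 55.415/60 = 163.923583
  E ⇒ keep positive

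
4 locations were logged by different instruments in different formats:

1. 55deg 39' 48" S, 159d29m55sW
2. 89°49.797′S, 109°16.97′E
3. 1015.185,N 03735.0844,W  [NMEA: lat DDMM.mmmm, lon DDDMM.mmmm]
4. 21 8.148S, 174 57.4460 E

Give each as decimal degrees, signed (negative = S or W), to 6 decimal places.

1. -55.663333, -159.498611
2. -89.829950, 109.282833
3. 10.253083, -37.584740
4. -21.135800, 174.957433

Point 1:
  Latitude: 55° + 39/60 + 48/3600 = 55 + 0.650000 + 0.013333 = 55.6633333
  hemisphere S, so the sign is −
  λ: 159° + 29/60 + 55/3600 = 159 + 0.483333 + 0.015278 = 159.4986111
  W → negative
Point 2:
  φ: 49.797′ = 0.829950°; total 89.8299500
  hemisphere S, so the sign is −
  Longitude: 109 + 16.97/60 = 109.2828333
  E ⇒ keep positive
Point 3:
  Lat: split at 2 digits → 10° and 15.185′; 10 + 15.185/60 = 10.2530833
  N ⇒ keep positive
  Longitude: degrees = first 3 digits = 37, minutes = 35.0844; 37 + 35.0844/60 = 37.5847400
  hemisphere W, so the sign is −
Point 4:
  Lat: 21 + 8.148/60 = 21.1358000
  S → negative
  Longitude: 174 + 57.446/60 = 174.9574333
  E ⇒ keep positive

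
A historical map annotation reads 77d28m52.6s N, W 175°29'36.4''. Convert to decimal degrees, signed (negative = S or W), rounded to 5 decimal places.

Latitude: 77 + 28/60 + 52.6/3600 = 77.481278
N → positive
Lon: 175° + 29/60 + 36.4/3600 = 175 + 0.483333 + 0.010111 = 175.493444
W ⇒ negate

77.48128, -175.49344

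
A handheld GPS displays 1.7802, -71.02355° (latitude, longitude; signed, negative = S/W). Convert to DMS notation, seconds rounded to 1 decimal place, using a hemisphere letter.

1°46′48.7″ N, 71°01′24.8″ W

Lat: whole degrees 1; 46.81200′ → 46′ and 48.720″
Longitude is negative → W; |value| = 71.023550
Longitude: 0.023550° → 1.41300′; 0.41300 × 60 = 24.780″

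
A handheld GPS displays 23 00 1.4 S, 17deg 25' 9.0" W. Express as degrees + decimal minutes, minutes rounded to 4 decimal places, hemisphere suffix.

23° 0.0233′ S, 17° 25.1500′ W

Lat: seconds/60 = 0.02333; minutes = 0 + 0.02333 = 0.023333
λ: 25 + 9/60 = 25.150000′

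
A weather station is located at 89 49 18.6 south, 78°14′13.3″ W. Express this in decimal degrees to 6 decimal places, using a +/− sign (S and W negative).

-89.821833, -78.237028

Lat: 89 + 49/60 + 18.6/3600 = 89.8218333
S ⇒ negate
Lon: 14′ + 13.3″ = 14.22167′; 78 + 14.22167/60 = 78.2370278
W ⇒ negate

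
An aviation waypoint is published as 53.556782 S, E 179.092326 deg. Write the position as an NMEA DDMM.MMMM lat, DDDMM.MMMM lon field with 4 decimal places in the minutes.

Lat: minutes = (53.556782 − 53) × 60 = 33.406920
Longitude: fractional part 0.092326 → 5.539560 minutes

5333.4069,S / 17905.5396,E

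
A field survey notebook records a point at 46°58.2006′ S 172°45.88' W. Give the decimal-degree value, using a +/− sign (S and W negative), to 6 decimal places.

Lat: 58.2006′ = 0.970010°; total 46.9700100
hemisphere S, so the sign is −
Longitude: 45.88′ = 0.764667°; total 172.7646667
W ⇒ negate

-46.970010, -172.764667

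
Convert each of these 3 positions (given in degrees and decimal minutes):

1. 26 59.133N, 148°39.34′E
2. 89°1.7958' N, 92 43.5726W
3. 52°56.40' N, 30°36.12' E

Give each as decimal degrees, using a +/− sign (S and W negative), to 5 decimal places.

1. 26.98555, 148.65567
2. 89.02993, -92.72621
3. 52.94000, 30.60200

Point 1:
  Latitude: 59.133′ = 0.985550°; total 26.985550
  N ⇒ keep positive
  Longitude: 39.34′ = 0.655667°; total 148.655667
  E → positive
Point 2:
  Lat: 1.7958′ = 0.029930°; total 89.029930
  N ⇒ keep positive
  λ: 92 + 43.5726/60 = 92.726210
  W → negative
Point 3:
  φ: 56.4′ = 0.940000°; total 52.940000
  N → positive
  λ: 30 + 36.12/60 = 30.602000
  E → positive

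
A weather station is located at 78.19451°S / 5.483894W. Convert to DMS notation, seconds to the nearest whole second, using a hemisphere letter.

Latitude: 0.194510 × 60 = 11.67060′ → 11′, remainder × 60 = 40.24″
Lon: 0.483894 × 60 = 29.03364′ → 29′, remainder × 60 = 2.02″

78°11′40″ S, 5°29′2″ W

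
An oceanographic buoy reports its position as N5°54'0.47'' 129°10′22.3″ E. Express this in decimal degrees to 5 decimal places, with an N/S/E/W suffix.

5.90013° N, 129.17286° E

φ: 54′ + 0.47″ = 54.00783′; 5 + 54.00783/60 = 5.900131
Lon: 10′ + 22.3″ = 10.37167′; 129 + 10.37167/60 = 129.172861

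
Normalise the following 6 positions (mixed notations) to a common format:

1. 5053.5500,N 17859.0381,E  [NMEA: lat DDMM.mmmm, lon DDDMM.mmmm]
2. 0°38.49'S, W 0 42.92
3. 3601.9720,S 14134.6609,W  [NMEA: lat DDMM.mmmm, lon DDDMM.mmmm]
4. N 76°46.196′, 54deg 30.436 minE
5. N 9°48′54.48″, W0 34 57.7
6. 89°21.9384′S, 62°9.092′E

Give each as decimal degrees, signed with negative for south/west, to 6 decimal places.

1. 50.892500, 178.983968
2. -0.641500, -0.715333
3. -36.032867, -141.577682
4. 76.769933, 54.507267
5. 9.815133, -0.582694
6. -89.365640, 62.151533

Point 1:
  Latitude: split at 2 digits → 50° and 53.55′; 50 + 53.55/60 = 50.8925000
  N ⇒ keep positive
  λ: degrees = first 3 digits = 178, minutes = 59.0381; 178 + 59.0381/60 = 178.9839683
  E ⇒ keep positive
Point 2:
  Lat: 38.49′ = 0.641500°; total 0.6415000
  hemisphere S, so the sign is −
  Lon: 0 + 42.92/60 = 0.7153333
  W → negative
Point 3:
  Latitude: degrees = first 2 digits = 36, minutes = 1.972; 36 + 1.972/60 = 36.0328667
  S ⇒ negate
  Longitude: degrees = first 3 digits = 141, minutes = 34.6609; 141 + 34.6609/60 = 141.5776817
  W ⇒ negate
Point 4:
  Latitude: 46.196′ = 0.769933°; total 76.7699333
  N → positive
  Lon: 30.436′ = 0.507267°; total 54.5072667
  E ⇒ keep positive
Point 5:
  Latitude: 9 + 48/60 + 54.48/3600 = 9.8151333
  N → positive
  λ: 0° + 34/60 + 57.7/3600 = 0 + 0.566667 + 0.016028 = 0.5826944
  W → negative
Point 6:
  Latitude: 89 + 21.9384/60 = 89.3656400
  hemisphere S, so the sign is −
  λ: 62 + 9.092/60 = 62.1515333
  E → positive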